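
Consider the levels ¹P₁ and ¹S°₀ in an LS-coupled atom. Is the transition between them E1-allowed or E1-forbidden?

Reading off the term symbols: S 0→0, L 1→0, J 1→0, parity even→odd.
Parity must change: even → odd — satisfied.
ΔS = 0: S: 0 → 0 — satisfied.
ΔL = 0, ±1 (not L=0↔0): L: 1 → 0, ΔL = -1 — satisfied.
ΔJ = 0, ±1 (not J=0↔0): J: 1 → 0, ΔJ = -1 — satisfied.
All four E1 rules are satisfied.

allowed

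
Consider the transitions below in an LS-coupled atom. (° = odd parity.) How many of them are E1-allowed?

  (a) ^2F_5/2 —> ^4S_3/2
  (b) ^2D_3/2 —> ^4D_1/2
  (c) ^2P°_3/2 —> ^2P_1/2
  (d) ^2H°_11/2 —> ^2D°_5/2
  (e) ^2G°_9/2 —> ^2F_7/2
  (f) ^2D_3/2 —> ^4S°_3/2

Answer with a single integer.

2

(a) forbidden (parity, ΔS, ΔL fail)
(b) forbidden (parity, ΔS fail)
(c) allowed
(d) forbidden (parity, ΔL, ΔJ fail)
(e) allowed
(f) forbidden (ΔS, ΔL fail)
Total allowed: 2 of 6.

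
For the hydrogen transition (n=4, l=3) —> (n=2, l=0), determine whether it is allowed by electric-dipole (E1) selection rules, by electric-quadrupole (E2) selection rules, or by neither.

neither

Δl = 0 − 3 = -3; l_i + l_f = 3.
E1 (Δl = ±1): not satisfied.
E2 (Δl = 0,±2, l_i+l_f ≥ 2): not satisfied.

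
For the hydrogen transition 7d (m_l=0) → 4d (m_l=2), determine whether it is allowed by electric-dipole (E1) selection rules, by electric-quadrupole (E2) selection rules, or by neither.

Δl = 2 − 2 = +0; l_i + l_f = 4.
Δm_l = +2.
E1 (Δl = ±1, |Δm_l| ≤ 1): not satisfied.
E2 (Δl = 0,±2, l_i+l_f ≥ 2, |Δm_l| ≤ 2): satisfied.

E2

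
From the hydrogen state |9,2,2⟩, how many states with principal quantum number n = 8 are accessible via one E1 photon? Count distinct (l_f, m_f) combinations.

4

E1 requires Δl = ±1, so l_f ∈ {1, 3}; with 0 ≤ l_f ≤ n_f−1 = 7, the allowed l_f values are {1, 3}.
For l_f = 1: m_f ∈ {m_i−1, m_i, m_i+1} ∩ [−1, 1] = {1} → 1 state.
For l_f = 3: m_f ∈ {m_i−1, m_i, m_i+1} ∩ [−3, 3] = {1, 2, 3} → 3 states.
Total: 4.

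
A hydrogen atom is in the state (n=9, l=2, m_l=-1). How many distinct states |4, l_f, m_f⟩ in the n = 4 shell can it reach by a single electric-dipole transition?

5

E1 requires Δl = ±1, so l_f ∈ {1, 3}; with 0 ≤ l_f ≤ n_f−1 = 3, the allowed l_f values are {1, 3}.
For l_f = 1: m_f ∈ {m_i−1, m_i, m_i+1} ∩ [−1, 1] = {-1, 0} → 2 states.
For l_f = 3: m_f ∈ {m_i−1, m_i, m_i+1} ∩ [−3, 3] = {-2, -1, 0} → 3 states.
Total: 5.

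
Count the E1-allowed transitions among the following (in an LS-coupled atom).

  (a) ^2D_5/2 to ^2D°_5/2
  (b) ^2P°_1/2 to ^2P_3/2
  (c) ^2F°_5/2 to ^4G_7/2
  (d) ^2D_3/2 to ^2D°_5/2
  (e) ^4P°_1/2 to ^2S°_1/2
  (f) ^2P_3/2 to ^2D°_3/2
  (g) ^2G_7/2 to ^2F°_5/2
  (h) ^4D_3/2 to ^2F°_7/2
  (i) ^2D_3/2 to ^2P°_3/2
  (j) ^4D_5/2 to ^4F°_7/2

(a) allowed
(b) allowed
(c) forbidden (ΔS fails)
(d) allowed
(e) forbidden (parity, ΔS fail)
(f) allowed
(g) allowed
(h) forbidden (ΔS, ΔJ fail)
(i) allowed
(j) allowed
Total allowed: 7 of 10.

7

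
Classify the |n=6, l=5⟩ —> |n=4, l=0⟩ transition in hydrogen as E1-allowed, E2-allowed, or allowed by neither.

Δl = 0 − 5 = -5; l_i + l_f = 5.
E1 (Δl = ±1): not satisfied.
E2 (Δl = 0,±2, l_i+l_f ≥ 2): not satisfied.

neither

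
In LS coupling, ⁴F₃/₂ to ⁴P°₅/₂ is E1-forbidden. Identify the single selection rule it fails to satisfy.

Reading off the term symbols: S 3/2→3/2, L 3→1, J 3/2→5/2, parity even→odd.
Parity must change: even → odd — satisfied.
ΔL = 0, ±1 (not L=0↔0): L: 3 → 1, ΔL = -2 — violated.
ΔS = 0: S: 3/2 → 3/2 — satisfied.
ΔJ = 0, ±1 (not J=0↔0): J: 3/2 → 5/2, ΔJ = +1 — satisfied.

the ΔL = 0, ±1 rule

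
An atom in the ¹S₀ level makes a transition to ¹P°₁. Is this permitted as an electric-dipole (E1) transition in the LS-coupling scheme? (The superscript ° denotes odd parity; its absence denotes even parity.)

allowed

Reading off the term symbols: S 0→0, L 0→1, J 0→1, parity even→odd.
Parity must change: even → odd — ok.
ΔS = 0: S: 0 → 0 — ok.
ΔL = 0, ±1 (not L=0↔0): L: 0 → 1, ΔL = +1 — ok.
ΔJ = 0, ±1 (not J=0↔0): J: 0 → 1, ΔJ = +1 — ok.
All four E1 rules are satisfied.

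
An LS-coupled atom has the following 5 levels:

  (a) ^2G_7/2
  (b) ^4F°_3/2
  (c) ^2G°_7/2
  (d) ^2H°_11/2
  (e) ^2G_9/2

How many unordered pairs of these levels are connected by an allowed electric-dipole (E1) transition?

3

(a)–(b): forbidden (ΔS, ΔJ).
(a)–(c): allowed.
(a)–(d): forbidden (ΔJ).
(a)–(e): forbidden (parity).
(b)–(c): forbidden (parity, ΔS, ΔJ).
(b)–(d): forbidden (parity, ΔS, ΔL, ΔJ).
(b)–(e): forbidden (ΔS, ΔJ).
(c)–(d): forbidden (parity, ΔJ).
(c)–(e): allowed.
(d)–(e): allowed.
Allowed pairs: 3 of 10.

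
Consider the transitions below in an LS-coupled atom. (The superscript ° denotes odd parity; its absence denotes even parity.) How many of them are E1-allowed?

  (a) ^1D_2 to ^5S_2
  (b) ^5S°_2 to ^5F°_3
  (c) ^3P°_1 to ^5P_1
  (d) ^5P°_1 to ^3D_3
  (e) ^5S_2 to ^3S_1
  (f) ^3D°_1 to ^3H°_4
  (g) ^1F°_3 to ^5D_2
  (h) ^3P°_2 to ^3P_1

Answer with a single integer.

1

(a) forbidden (parity, ΔS, ΔL fail)
(b) forbidden (parity, ΔL fail)
(c) forbidden (ΔS fails)
(d) forbidden (ΔS, ΔJ fail)
(e) forbidden (parity, ΔS, ΔL fail)
(f) forbidden (parity, ΔL, ΔJ fail)
(g) forbidden (ΔS fails)
(h) allowed
Total allowed: 1 of 8.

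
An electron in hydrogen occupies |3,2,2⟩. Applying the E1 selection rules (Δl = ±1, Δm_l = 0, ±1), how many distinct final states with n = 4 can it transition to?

E1 requires Δl = ±1, so l_f ∈ {1, 3}; with 0 ≤ l_f ≤ n_f−1 = 3, the allowed l_f values are {1, 3}.
For l_f = 1: m_f ∈ {m_i−1, m_i, m_i+1} ∩ [−1, 1] = {1} → 1 state.
For l_f = 3: m_f ∈ {m_i−1, m_i, m_i+1} ∩ [−3, 3] = {1, 2, 3} → 3 states.
Total: 4.

4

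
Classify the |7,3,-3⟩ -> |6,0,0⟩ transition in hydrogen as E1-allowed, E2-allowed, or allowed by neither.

Δl = 0 − 3 = -3; l_i + l_f = 3.
Δm_l = +3.
E1 (Δl = ±1, |Δm_l| ≤ 1): not satisfied.
E2 (Δl = 0,±2, l_i+l_f ≥ 2, |Δm_l| ≤ 2): not satisfied.

neither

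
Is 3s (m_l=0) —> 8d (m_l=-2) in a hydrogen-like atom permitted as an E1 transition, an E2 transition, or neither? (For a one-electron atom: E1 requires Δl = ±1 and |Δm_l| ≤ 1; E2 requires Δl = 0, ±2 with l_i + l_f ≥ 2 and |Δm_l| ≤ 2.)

Δl = 2 − 0 = +2; l_i + l_f = 2.
Δm_l = -2.
E1 (Δl = ±1, |Δm_l| ≤ 1): not satisfied.
E2 (Δl = 0,±2, l_i+l_f ≥ 2, |Δm_l| ≤ 2): satisfied.

E2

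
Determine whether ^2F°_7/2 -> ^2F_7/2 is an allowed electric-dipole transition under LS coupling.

allowed

Initial level: S=1/2, L=3, J=7/2, parity odd. Final level: S=1/2, L=3, J=7/2, parity even.
Parity must change: odd → even — ✓.
ΔS = 0: S: 1/2 → 1/2 — ✓.
ΔL = 0, ±1 (not L=0↔0): L: 3 → 3, ΔL = +0 — ✓.
ΔJ = 0, ±1 (not J=0↔0): J: 7/2 → 7/2, ΔJ = +0 — ✓.
All four E1 rules are satisfied.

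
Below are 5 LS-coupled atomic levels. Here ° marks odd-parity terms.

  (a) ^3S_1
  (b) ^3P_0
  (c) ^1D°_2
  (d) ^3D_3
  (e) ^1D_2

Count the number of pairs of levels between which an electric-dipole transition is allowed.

(a)–(b): forbidden (parity).
(a)–(c): forbidden (ΔS, ΔL).
(a)–(d): forbidden (parity, ΔL, ΔJ).
(a)–(e): forbidden (parity, ΔS, ΔL).
(b)–(c): forbidden (ΔS, ΔJ).
(b)–(d): forbidden (parity, ΔJ).
(b)–(e): forbidden (parity, ΔS, ΔJ).
(c)–(d): forbidden (ΔS).
(c)–(e): allowed.
(d)–(e): forbidden (parity, ΔS).
Allowed pairs: 1 of 10.

1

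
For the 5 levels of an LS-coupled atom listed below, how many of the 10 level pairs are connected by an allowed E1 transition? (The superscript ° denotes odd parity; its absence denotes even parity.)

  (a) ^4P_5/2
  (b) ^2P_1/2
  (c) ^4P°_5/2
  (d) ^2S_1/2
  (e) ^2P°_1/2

3

(a)–(b): forbidden (parity, ΔS, ΔJ).
(a)–(c): allowed.
(a)–(d): forbidden (parity, ΔS, ΔJ).
(a)–(e): forbidden (ΔS, ΔJ).
(b)–(c): forbidden (ΔS, ΔJ).
(b)–(d): forbidden (parity).
(b)–(e): allowed.
(c)–(d): forbidden (ΔS, ΔJ).
(c)–(e): forbidden (parity, ΔS, ΔJ).
(d)–(e): allowed.
Allowed pairs: 3 of 10.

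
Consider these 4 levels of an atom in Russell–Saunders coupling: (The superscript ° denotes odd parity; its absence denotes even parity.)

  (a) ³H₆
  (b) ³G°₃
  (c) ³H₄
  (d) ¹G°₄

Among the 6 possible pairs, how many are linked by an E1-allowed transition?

(a)–(b): forbidden (ΔJ).
(a)–(c): forbidden (parity, ΔJ).
(a)–(d): forbidden (ΔS, ΔJ).
(b)–(c): allowed.
(b)–(d): forbidden (parity, ΔS).
(c)–(d): forbidden (ΔS).
Allowed pairs: 1 of 6.

1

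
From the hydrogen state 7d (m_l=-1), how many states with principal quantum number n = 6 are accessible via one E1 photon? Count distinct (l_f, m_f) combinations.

5

E1 requires Δl = ±1, so l_f ∈ {1, 3}; with 0 ≤ l_f ≤ n_f−1 = 5, the allowed l_f values are {1, 3}.
For l_f = 1: m_f ∈ {m_i−1, m_i, m_i+1} ∩ [−1, 1] = {-1, 0} → 2 states.
For l_f = 3: m_f ∈ {m_i−1, m_i, m_i+1} ∩ [−3, 3] = {-2, -1, 0} → 3 states.
Total: 5.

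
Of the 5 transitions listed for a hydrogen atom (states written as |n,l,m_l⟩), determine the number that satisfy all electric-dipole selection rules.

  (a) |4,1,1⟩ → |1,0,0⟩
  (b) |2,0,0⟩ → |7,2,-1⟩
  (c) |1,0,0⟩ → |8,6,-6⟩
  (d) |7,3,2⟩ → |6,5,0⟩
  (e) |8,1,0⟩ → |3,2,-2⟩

(a) allowed
(b) forbidden — Δl = +2 (E1 requires Δl = ±1)
(c) forbidden — Δl = +6 (E1 requires Δl = ±1); Δm_l = -6 (E1 requires Δm_l = 0, ±1)
(d) forbidden — Δl = +2 (E1 requires Δl = ±1); Δm_l = -2 (E1 requires Δm_l = 0, ±1)
(e) forbidden — Δm_l = -2 (E1 requires Δm_l = 0, ±1)
Total allowed: 1 of 5.

1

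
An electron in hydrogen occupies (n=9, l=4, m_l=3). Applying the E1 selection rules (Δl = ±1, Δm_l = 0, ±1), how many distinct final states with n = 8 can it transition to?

E1 requires Δl = ±1, so l_f ∈ {3, 5}; with 0 ≤ l_f ≤ n_f−1 = 7, the allowed l_f values are {3, 5}.
For l_f = 3: m_f ∈ {m_i−1, m_i, m_i+1} ∩ [−3, 3] = {2, 3} → 2 states.
For l_f = 5: m_f ∈ {m_i−1, m_i, m_i+1} ∩ [−5, 5] = {2, 3, 4} → 3 states.
Total: 5.

5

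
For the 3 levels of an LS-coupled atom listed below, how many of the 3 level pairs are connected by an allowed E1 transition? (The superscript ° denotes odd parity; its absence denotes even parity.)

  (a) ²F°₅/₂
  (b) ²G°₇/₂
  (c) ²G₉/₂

1

(a)–(b): forbidden (parity).
(a)–(c): forbidden (ΔJ).
(b)–(c): allowed.
Allowed pairs: 1 of 3.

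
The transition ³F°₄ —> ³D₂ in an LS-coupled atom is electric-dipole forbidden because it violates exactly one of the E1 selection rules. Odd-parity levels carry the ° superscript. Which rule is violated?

Reading off the term symbols: S 1→1, L 3→2, J 4→2, parity odd→even.
Parity must change: odd → even — ✓.
ΔS = 0: S: 1 → 1 — ✓.
ΔL = 0, ±1 (not L=0↔0): L: 3 → 2, ΔL = -1 — ✓.
ΔJ = 0, ±1 (not J=0↔0): J: 4 → 2, ΔJ = -2 — ✗.

the ΔJ = 0, ±1 rule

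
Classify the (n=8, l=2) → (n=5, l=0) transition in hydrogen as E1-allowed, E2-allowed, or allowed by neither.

Δl = 0 − 2 = -2; l_i + l_f = 2.
E1 (Δl = ±1): not satisfied.
E2 (Δl = 0,±2, l_i+l_f ≥ 2): satisfied.

E2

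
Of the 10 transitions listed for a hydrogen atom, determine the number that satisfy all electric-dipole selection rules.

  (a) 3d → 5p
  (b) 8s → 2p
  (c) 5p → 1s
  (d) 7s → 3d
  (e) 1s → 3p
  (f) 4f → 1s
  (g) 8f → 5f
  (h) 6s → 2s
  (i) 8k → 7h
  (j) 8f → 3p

4

(a) allowed
(b) allowed
(c) allowed
(d) forbidden — Δl = +2 (E1 requires Δl = ±1)
(e) allowed
(f) forbidden — Δl = -3 (E1 requires Δl = ±1)
(g) forbidden — Δl = +0 (E1 requires Δl = ±1)
(h) forbidden — Δl = +0 (E1 requires Δl = ±1)
(i) forbidden — Δl = -2 (E1 requires Δl = ±1)
(j) forbidden — Δl = -2 (E1 requires Δl = ±1)
Total allowed: 4 of 10.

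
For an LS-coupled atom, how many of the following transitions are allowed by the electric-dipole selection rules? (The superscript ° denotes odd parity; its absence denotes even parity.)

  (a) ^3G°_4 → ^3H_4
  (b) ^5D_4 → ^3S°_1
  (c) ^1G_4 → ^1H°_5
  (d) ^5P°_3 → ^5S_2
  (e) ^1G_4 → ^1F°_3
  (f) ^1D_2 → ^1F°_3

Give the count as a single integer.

(a) allowed
(b) forbidden (ΔS, ΔL, ΔJ fail)
(c) allowed
(d) allowed
(e) allowed
(f) allowed
Total allowed: 5 of 6.

5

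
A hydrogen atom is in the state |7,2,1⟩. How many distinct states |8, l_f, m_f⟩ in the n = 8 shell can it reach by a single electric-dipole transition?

5

E1 requires Δl = ±1, so l_f ∈ {1, 3}; with 0 ≤ l_f ≤ n_f−1 = 7, the allowed l_f values are {1, 3}.
For l_f = 1: m_f ∈ {m_i−1, m_i, m_i+1} ∩ [−1, 1] = {0, 1} → 2 states.
For l_f = 3: m_f ∈ {m_i−1, m_i, m_i+1} ∩ [−3, 3] = {0, 1, 2} → 3 states.
Total: 5.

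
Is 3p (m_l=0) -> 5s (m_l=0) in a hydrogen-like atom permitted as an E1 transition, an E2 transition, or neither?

E1

Δl = 0 − 1 = -1; l_i + l_f = 1.
Δm_l = +0.
E1 (Δl = ±1, |Δm_l| ≤ 1): satisfied.
E2 (Δl = 0,±2, l_i+l_f ≥ 2, |Δm_l| ≤ 2): not satisfied.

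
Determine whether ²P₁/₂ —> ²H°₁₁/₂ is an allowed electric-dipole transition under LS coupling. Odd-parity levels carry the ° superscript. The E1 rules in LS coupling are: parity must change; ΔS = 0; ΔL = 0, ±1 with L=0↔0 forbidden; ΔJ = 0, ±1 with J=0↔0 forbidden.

Initial level: S=1/2, L=1, J=1/2, parity even. Final level: S=1/2, L=5, J=11/2, parity odd.
ΔJ = 0, ±1 (not J=0↔0): J: 1/2 → 11/2, ΔJ = +5 — violated.
ΔS = 0: S: 1/2 → 1/2 — satisfied.
Parity must change: even → odd — satisfied.
ΔL = 0, ±1 (not L=0↔0): L: 1 → 5, ΔL = +4 — violated.
Rule(s) violated: ΔL, ΔJ.

forbidden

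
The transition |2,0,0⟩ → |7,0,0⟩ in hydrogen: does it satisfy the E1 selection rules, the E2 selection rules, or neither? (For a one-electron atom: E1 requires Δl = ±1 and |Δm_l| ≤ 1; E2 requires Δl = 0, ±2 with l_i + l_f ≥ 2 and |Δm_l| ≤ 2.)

Δl = 0 − 0 = +0; l_i + l_f = 0.
Δm_l = +0.
E1 (Δl = ±1, |Δm_l| ≤ 1): not satisfied.
E2 (Δl = 0,±2, l_i+l_f ≥ 2, |Δm_l| ≤ 2): not satisfied.

neither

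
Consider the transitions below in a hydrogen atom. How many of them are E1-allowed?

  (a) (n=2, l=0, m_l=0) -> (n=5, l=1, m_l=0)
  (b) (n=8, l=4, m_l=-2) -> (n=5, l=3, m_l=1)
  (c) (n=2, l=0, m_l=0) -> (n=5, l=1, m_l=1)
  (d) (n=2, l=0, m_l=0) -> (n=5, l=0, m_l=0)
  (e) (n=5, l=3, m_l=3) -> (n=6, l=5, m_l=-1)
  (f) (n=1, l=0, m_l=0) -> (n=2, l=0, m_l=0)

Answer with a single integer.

2

(a) allowed
(b) forbidden — Δm_l = +3 (E1 requires Δm_l = 0, ±1)
(c) allowed
(d) forbidden — Δl = +0 (E1 requires Δl = ±1)
(e) forbidden — Δl = +2 (E1 requires Δl = ±1); Δm_l = -4 (E1 requires Δm_l = 0, ±1)
(f) forbidden — Δl = +0 (E1 requires Δl = ±1)
Total allowed: 2 of 6.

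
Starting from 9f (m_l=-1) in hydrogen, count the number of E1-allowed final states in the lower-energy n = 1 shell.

0

E1 requires l_f ∈ {2, 4}, but neither lies in [0, 0], so no final state is reachable.
Total: 0.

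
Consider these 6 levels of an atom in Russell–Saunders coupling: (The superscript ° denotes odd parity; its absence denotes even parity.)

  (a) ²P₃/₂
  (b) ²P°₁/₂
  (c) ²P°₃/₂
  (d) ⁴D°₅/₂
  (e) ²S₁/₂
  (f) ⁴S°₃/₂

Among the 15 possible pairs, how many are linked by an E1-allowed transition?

4

(a)–(b): allowed.
(a)–(c): allowed.
(a)–(d): forbidden (ΔS).
(a)–(e): forbidden (parity).
(a)–(f): forbidden (ΔS).
(b)–(c): forbidden (parity).
(b)–(d): forbidden (parity, ΔS, ΔJ).
(b)–(e): allowed.
(b)–(f): forbidden (parity, ΔS).
(c)–(d): forbidden (parity, ΔS).
(c)–(e): allowed.
(c)–(f): forbidden (parity, ΔS).
(d)–(e): forbidden (ΔS, ΔL, ΔJ).
(d)–(f): forbidden (parity, ΔL).
(e)–(f): forbidden (ΔS, ΔL).
Allowed pairs: 4 of 15.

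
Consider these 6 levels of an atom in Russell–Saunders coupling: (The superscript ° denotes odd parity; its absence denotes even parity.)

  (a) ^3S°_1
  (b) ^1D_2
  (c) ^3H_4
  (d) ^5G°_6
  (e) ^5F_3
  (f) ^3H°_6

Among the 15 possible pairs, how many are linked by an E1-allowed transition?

(a)–(b): forbidden (ΔS, ΔL).
(a)–(c): forbidden (ΔL, ΔJ).
(a)–(d): forbidden (parity, ΔS, ΔL, ΔJ).
(a)–(e): forbidden (ΔS, ΔL, ΔJ).
(a)–(f): forbidden (parity, ΔL, ΔJ).
(b)–(c): forbidden (parity, ΔS, ΔL, ΔJ).
(b)–(d): forbidden (ΔS, ΔL, ΔJ).
(b)–(e): forbidden (parity, ΔS).
(b)–(f): forbidden (ΔS, ΔL, ΔJ).
(c)–(d): forbidden (ΔS, ΔJ).
(c)–(e): forbidden (parity, ΔS, ΔL).
(c)–(f): forbidden (ΔJ).
(d)–(e): forbidden (ΔJ).
(d)–(f): forbidden (parity, ΔS).
(e)–(f): forbidden (ΔS, ΔL, ΔJ).
Allowed pairs: 0 of 15.

0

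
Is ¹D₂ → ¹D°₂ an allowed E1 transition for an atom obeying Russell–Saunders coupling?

Parity must change: even → odd — ✓.
ΔS = 0: S: 0 → 0 — ✓.
ΔL = 0, ±1 (not L=0↔0): L: 2 → 2, ΔL = +0 — ✓.
ΔJ = 0, ±1 (not J=0↔0): J: 2 → 2, ΔJ = +0 — ✓.
All four E1 rules are satisfied.

allowed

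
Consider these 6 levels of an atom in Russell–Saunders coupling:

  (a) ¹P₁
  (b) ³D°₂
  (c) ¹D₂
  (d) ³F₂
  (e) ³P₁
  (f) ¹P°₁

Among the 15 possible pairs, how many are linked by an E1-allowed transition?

(a)–(b): forbidden (ΔS).
(a)–(c): forbidden (parity).
(a)–(d): forbidden (parity, ΔS, ΔL).
(a)–(e): forbidden (parity, ΔS).
(a)–(f): allowed.
(b)–(c): forbidden (ΔS).
(b)–(d): allowed.
(b)–(e): allowed.
(b)–(f): forbidden (parity, ΔS).
(c)–(d): forbidden (parity, ΔS).
(c)–(e): forbidden (parity, ΔS).
(c)–(f): allowed.
(d)–(e): forbidden (parity, ΔL).
(d)–(f): forbidden (ΔS, ΔL).
(e)–(f): forbidden (ΔS).
Allowed pairs: 4 of 15.

4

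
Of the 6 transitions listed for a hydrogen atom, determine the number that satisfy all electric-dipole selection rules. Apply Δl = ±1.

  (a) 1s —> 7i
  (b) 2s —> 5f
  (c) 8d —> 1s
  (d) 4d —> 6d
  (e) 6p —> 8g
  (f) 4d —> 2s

(a) forbidden — Δl = +6 (E1 requires Δl = ±1)
(b) forbidden — Δl = +3 (E1 requires Δl = ±1)
(c) forbidden — Δl = -2 (E1 requires Δl = ±1)
(d) forbidden — Δl = +0 (E1 requires Δl = ±1)
(e) forbidden — Δl = +3 (E1 requires Δl = ±1)
(f) forbidden — Δl = -2 (E1 requires Δl = ±1)
Total allowed: 0 of 6.

0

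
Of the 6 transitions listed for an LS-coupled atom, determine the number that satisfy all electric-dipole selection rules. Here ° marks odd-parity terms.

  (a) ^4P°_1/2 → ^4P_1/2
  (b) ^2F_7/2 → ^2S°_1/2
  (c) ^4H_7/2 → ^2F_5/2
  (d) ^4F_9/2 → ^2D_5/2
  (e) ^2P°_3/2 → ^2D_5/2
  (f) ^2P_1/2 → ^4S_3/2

2

(a) allowed
(b) forbidden (ΔL, ΔJ fail)
(c) forbidden (parity, ΔS, ΔL fail)
(d) forbidden (parity, ΔS, ΔJ fail)
(e) allowed
(f) forbidden (parity, ΔS fail)
Total allowed: 2 of 6.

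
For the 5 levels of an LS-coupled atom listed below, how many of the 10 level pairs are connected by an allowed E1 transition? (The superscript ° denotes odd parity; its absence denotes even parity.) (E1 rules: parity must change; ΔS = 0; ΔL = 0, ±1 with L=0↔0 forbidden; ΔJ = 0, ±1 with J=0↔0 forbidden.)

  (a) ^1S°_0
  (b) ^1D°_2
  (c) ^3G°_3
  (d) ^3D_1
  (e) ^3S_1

(a)–(b): forbidden (parity, ΔL, ΔJ).
(a)–(c): forbidden (parity, ΔS, ΔL, ΔJ).
(a)–(d): forbidden (ΔS, ΔL).
(a)–(e): forbidden (ΔS, ΔL).
(b)–(c): forbidden (parity, ΔS, ΔL).
(b)–(d): forbidden (ΔS).
(b)–(e): forbidden (ΔS, ΔL).
(c)–(d): forbidden (ΔL, ΔJ).
(c)–(e): forbidden (ΔL, ΔJ).
(d)–(e): forbidden (parity, ΔL).
Allowed pairs: 0 of 10.

0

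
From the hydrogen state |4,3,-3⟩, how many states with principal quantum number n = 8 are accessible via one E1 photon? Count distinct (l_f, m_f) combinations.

E1 requires Δl = ±1, so l_f ∈ {2, 4}; with 0 ≤ l_f ≤ n_f−1 = 7, the allowed l_f values are {2, 4}.
For l_f = 2: m_f ∈ {m_i−1, m_i, m_i+1} ∩ [−2, 2] = {-2} → 1 state.
For l_f = 4: m_f ∈ {m_i−1, m_i, m_i+1} ∩ [−4, 4] = {-4, -3, -2} → 3 states.
Total: 4.

4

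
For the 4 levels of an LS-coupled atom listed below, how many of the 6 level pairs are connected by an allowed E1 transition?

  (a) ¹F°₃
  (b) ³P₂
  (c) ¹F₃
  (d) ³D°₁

(a)–(b): forbidden (ΔS, ΔL).
(a)–(c): allowed.
(a)–(d): forbidden (parity, ΔS, ΔJ).
(b)–(c): forbidden (parity, ΔS, ΔL).
(b)–(d): allowed.
(c)–(d): forbidden (ΔS, ΔJ).
Allowed pairs: 2 of 6.

2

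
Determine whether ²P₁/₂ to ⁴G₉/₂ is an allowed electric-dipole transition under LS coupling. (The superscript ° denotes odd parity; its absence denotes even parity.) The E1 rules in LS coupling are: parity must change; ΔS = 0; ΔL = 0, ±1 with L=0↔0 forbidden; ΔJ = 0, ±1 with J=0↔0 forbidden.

Parity must change: even → even — fails.
ΔJ = 0, ±1 (not J=0↔0): J: 1/2 → 9/2, ΔJ = +4 — fails.
ΔL = 0, ±1 (not L=0↔0): L: 1 → 4, ΔL = +3 — fails.
ΔS = 0: S: 1/2 → 3/2 — fails.
Rule(s) violated: parity, ΔS, ΔL, ΔJ.

forbidden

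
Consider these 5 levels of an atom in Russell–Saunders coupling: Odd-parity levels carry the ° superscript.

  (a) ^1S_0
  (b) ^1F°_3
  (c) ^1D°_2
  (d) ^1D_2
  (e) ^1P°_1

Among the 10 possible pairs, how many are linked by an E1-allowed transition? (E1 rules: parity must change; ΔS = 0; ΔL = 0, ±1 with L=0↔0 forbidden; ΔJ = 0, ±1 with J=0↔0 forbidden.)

4

(a)–(b): forbidden (ΔL, ΔJ).
(a)–(c): forbidden (ΔL, ΔJ).
(a)–(d): forbidden (parity, ΔL, ΔJ).
(a)–(e): allowed.
(b)–(c): forbidden (parity).
(b)–(d): allowed.
(b)–(e): forbidden (parity, ΔL, ΔJ).
(c)–(d): allowed.
(c)–(e): forbidden (parity).
(d)–(e): allowed.
Allowed pairs: 4 of 10.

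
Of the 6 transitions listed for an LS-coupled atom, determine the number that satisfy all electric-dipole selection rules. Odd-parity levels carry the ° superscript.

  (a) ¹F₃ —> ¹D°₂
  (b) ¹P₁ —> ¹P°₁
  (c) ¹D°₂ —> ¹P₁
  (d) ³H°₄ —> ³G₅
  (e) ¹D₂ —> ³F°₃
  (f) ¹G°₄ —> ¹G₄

(a) allowed
(b) allowed
(c) allowed
(d) allowed
(e) forbidden (ΔS fails)
(f) allowed
Total allowed: 5 of 6.

5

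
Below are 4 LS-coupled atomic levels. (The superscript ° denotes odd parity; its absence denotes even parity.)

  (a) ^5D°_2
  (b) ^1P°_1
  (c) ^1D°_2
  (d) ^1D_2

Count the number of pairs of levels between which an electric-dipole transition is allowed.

2

(a)–(b): forbidden (parity, ΔS).
(a)–(c): forbidden (parity, ΔS).
(a)–(d): forbidden (ΔS).
(b)–(c): forbidden (parity).
(b)–(d): allowed.
(c)–(d): allowed.
Allowed pairs: 2 of 6.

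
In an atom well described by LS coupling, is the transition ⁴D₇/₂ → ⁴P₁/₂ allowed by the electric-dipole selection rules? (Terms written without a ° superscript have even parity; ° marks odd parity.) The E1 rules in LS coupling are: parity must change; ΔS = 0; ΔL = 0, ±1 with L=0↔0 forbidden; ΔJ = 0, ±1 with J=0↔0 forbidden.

Parity must change: even → even — violated.
ΔS = 0: S: 3/2 → 3/2 — satisfied.
ΔL = 0, ±1 (not L=0↔0): L: 2 → 1, ΔL = -1 — satisfied.
ΔJ = 0, ±1 (not J=0↔0): J: 7/2 → 1/2, ΔJ = -3 — violated.
Rule(s) violated: parity, ΔJ.

forbidden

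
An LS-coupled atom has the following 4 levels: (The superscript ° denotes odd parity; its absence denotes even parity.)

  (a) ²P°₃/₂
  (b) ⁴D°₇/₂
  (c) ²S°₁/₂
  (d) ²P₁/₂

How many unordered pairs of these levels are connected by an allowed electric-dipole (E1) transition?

2

(a)–(b): forbidden (parity, ΔS, ΔJ).
(a)–(c): forbidden (parity).
(a)–(d): allowed.
(b)–(c): forbidden (parity, ΔS, ΔL, ΔJ).
(b)–(d): forbidden (ΔS, ΔJ).
(c)–(d): allowed.
Allowed pairs: 2 of 6.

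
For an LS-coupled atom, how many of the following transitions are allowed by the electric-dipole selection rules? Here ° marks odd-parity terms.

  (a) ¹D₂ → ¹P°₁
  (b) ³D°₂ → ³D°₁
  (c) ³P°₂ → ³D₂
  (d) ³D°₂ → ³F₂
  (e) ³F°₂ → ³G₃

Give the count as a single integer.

(a) allowed
(b) forbidden (parity fails)
(c) allowed
(d) allowed
(e) allowed
Total allowed: 4 of 5.

4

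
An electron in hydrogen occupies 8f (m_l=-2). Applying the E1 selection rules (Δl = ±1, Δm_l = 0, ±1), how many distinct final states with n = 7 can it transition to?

5

E1 requires Δl = ±1, so l_f ∈ {2, 4}; with 0 ≤ l_f ≤ n_f−1 = 6, the allowed l_f values are {2, 4}.
For l_f = 2: m_f ∈ {m_i−1, m_i, m_i+1} ∩ [−2, 2] = {-2, -1} → 2 states.
For l_f = 4: m_f ∈ {m_i−1, m_i, m_i+1} ∩ [−4, 4] = {-3, -2, -1} → 3 states.
Total: 5.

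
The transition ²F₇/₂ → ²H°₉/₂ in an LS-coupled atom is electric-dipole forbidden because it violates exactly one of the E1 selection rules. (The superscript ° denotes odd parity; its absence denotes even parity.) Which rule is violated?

the ΔL = 0, ±1 rule

ΔJ = 0, ±1 (not J=0↔0): J: 7/2 → 9/2, ΔJ = +1 — satisfied.
ΔS = 0: S: 1/2 → 1/2 — satisfied.
ΔL = 0, ±1 (not L=0↔0): L: 3 → 5, ΔL = +2 — violated.
Parity must change: even → odd — satisfied.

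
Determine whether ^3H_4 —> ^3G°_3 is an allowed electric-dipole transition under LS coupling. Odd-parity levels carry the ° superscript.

Parity must change: even → odd — ok.
ΔS = 0: S: 1 → 1 — ok.
ΔL = 0, ±1 (not L=0↔0): L: 5 → 4, ΔL = -1 — ok.
ΔJ = 0, ±1 (not J=0↔0): J: 4 → 3, ΔJ = -1 — ok.
All four E1 rules are satisfied.

allowed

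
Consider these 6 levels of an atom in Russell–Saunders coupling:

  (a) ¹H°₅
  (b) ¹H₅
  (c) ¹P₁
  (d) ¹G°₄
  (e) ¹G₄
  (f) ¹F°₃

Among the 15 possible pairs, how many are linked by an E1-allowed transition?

(a)–(b): allowed.
(a)–(c): forbidden (ΔL, ΔJ).
(a)–(d): forbidden (parity).
(a)–(e): allowed.
(a)–(f): forbidden (parity, ΔL, ΔJ).
(b)–(c): forbidden (parity, ΔL, ΔJ).
(b)–(d): allowed.
(b)–(e): forbidden (parity).
(b)–(f): forbidden (ΔL, ΔJ).
(c)–(d): forbidden (ΔL, ΔJ).
(c)–(e): forbidden (parity, ΔL, ΔJ).
(c)–(f): forbidden (ΔL, ΔJ).
(d)–(e): allowed.
(d)–(f): forbidden (parity).
(e)–(f): allowed.
Allowed pairs: 5 of 15.

5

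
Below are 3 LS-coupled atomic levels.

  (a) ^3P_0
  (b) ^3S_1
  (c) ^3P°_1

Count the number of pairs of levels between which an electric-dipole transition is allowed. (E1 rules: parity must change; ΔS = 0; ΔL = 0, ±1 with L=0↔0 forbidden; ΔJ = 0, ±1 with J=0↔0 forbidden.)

2

(a)–(b): forbidden (parity).
(a)–(c): allowed.
(b)–(c): allowed.
Allowed pairs: 2 of 3.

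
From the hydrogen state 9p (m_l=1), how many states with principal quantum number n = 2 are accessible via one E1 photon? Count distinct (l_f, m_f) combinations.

1

E1 requires Δl = ±1, so l_f ∈ {0, 2}; with 0 ≤ l_f ≤ n_f−1 = 1, the allowed l_f values are {0}.
For l_f = 0: m_f ∈ {m_i−1, m_i, m_i+1} ∩ [−0, 0] = {0} → 1 state.
Total: 1.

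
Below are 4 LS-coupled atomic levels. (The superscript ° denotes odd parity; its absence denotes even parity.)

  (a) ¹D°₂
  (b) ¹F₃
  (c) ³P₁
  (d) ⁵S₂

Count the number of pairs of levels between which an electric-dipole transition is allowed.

(a)–(b): allowed.
(a)–(c): forbidden (ΔS).
(a)–(d): forbidden (ΔS, ΔL).
(b)–(c): forbidden (parity, ΔS, ΔL, ΔJ).
(b)–(d): forbidden (parity, ΔS, ΔL).
(c)–(d): forbidden (parity, ΔS).
Allowed pairs: 1 of 6.

1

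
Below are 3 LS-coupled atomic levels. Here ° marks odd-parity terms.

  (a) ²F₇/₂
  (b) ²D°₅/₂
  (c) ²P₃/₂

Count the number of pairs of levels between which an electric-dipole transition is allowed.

(a)–(b): allowed.
(a)–(c): forbidden (parity, ΔL, ΔJ).
(b)–(c): allowed.
Allowed pairs: 2 of 3.

2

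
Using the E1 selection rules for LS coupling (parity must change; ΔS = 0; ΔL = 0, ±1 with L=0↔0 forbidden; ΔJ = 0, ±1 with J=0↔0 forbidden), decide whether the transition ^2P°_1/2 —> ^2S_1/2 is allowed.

allowed

Initial level: S=1/2, L=1, J=1/2, parity odd. Final level: S=1/2, L=0, J=1/2, parity even.
ΔL = 0, ±1 (not L=0↔0): L: 1 → 0, ΔL = -1 — ok.
ΔS = 0: S: 1/2 → 1/2 — ok.
ΔJ = 0, ±1 (not J=0↔0): J: 1/2 → 1/2, ΔJ = +0 — ok.
Parity must change: odd → even — ok.
All four E1 rules are satisfied.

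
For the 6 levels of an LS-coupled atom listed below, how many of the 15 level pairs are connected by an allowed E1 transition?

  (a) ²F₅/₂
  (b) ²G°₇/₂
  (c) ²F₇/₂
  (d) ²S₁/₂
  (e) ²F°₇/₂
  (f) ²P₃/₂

(a)–(b): allowed.
(a)–(c): forbidden (parity).
(a)–(d): forbidden (parity, ΔL, ΔJ).
(a)–(e): allowed.
(a)–(f): forbidden (parity, ΔL).
(b)–(c): allowed.
(b)–(d): forbidden (ΔL, ΔJ).
(b)–(e): forbidden (parity).
(b)–(f): forbidden (ΔL, ΔJ).
(c)–(d): forbidden (parity, ΔL, ΔJ).
(c)–(e): allowed.
(c)–(f): forbidden (parity, ΔL, ΔJ).
(d)–(e): forbidden (ΔL, ΔJ).
(d)–(f): forbidden (parity).
(e)–(f): forbidden (ΔL, ΔJ).
Allowed pairs: 4 of 15.

4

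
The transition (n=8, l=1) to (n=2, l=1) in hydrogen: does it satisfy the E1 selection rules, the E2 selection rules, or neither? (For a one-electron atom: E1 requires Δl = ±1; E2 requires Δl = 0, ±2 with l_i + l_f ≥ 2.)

Δl = 1 − 1 = +0; l_i + l_f = 2.
E1 (Δl = ±1): not satisfied.
E2 (Δl = 0,±2, l_i+l_f ≥ 2): satisfied.

E2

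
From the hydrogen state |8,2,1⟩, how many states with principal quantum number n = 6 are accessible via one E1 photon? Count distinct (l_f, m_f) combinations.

E1 requires Δl = ±1, so l_f ∈ {1, 3}; with 0 ≤ l_f ≤ n_f−1 = 5, the allowed l_f values are {1, 3}.
For l_f = 1: m_f ∈ {m_i−1, m_i, m_i+1} ∩ [−1, 1] = {0, 1} → 2 states.
For l_f = 3: m_f ∈ {m_i−1, m_i, m_i+1} ∩ [−3, 3] = {0, 1, 2} → 3 states.
Total: 5.

5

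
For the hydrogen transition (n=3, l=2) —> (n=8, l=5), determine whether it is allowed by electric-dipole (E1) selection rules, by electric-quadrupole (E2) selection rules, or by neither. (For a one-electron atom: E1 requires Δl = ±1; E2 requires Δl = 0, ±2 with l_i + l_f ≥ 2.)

Δl = 5 − 2 = +3; l_i + l_f = 7.
E1 (Δl = ±1): not satisfied.
E2 (Δl = 0,±2, l_i+l_f ≥ 2): not satisfied.

neither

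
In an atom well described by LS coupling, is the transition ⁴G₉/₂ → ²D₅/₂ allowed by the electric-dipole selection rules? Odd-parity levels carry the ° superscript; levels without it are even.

ΔL = 0, ±1 (not L=0↔0): L: 4 → 2, ΔL = -2 — fails.
ΔJ = 0, ±1 (not J=0↔0): J: 9/2 → 5/2, ΔJ = -2 — fails.
Parity must change: even → even — fails.
ΔS = 0: S: 3/2 → 1/2 — fails.
Rule(s) violated: parity, ΔS, ΔL, ΔJ.

forbidden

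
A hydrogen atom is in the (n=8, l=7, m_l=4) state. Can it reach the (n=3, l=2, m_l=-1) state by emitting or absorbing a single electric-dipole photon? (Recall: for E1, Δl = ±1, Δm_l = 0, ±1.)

Initial l = 7, final l = 2, so Δl = -5. E1 requires Δl = ±1: fails.
Δm_l = -1 − (4) = -5. E1 requires Δm_l = 0, ±1: fails.
The transition is electric-dipole forbidden.

forbidden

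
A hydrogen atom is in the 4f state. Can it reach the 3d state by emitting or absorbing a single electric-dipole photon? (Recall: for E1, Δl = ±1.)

Δl = 2 − 3 = -1; the E1 rule Δl = ±1 is ✓.
All E1 selection rules are satisfied.

allowed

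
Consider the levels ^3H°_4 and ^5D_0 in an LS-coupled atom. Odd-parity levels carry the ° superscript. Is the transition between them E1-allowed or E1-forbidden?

forbidden

Reading off the term symbols: S 1→2, L 5→2, J 4→0, parity odd→even.
Parity must change: odd → even — ok.
ΔS = 0: S: 1 → 2 — fails.
ΔL = 0, ±1 (not L=0↔0): L: 5 → 2, ΔL = -3 — fails.
ΔJ = 0, ±1 (not J=0↔0): J: 4 → 0, ΔJ = -4 — fails.
Rule(s) violated: ΔS, ΔL, ΔJ.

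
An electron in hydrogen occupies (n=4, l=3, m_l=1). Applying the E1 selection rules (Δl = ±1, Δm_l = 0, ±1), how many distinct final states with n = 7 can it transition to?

6

E1 requires Δl = ±1, so l_f ∈ {2, 4}; with 0 ≤ l_f ≤ n_f−1 = 6, the allowed l_f values are {2, 4}.
For l_f = 2: m_f ∈ {m_i−1, m_i, m_i+1} ∩ [−2, 2] = {0, 1, 2} → 3 states.
For l_f = 4: m_f ∈ {m_i−1, m_i, m_i+1} ∩ [−4, 4] = {0, 1, 2} → 3 states.
Total: 6.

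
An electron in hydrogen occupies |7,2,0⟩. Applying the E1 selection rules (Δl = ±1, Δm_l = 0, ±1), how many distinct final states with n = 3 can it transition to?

E1 requires Δl = ±1, so l_f ∈ {1, 3}; with 0 ≤ l_f ≤ n_f−1 = 2, the allowed l_f values are {1}.
For l_f = 1: m_f ∈ {m_i−1, m_i, m_i+1} ∩ [−1, 1] = {-1, 0, 1} → 3 states.
Total: 3.

3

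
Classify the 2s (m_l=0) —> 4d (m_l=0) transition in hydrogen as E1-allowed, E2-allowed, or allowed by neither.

Δl = 2 − 0 = +2; l_i + l_f = 2.
Δm_l = +0.
E1 (Δl = ±1, |Δm_l| ≤ 1): not satisfied.
E2 (Δl = 0,±2, l_i+l_f ≥ 2, |Δm_l| ≤ 2): satisfied.

E2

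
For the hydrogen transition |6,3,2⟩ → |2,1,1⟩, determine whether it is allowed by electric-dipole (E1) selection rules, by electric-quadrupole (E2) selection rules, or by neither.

E2

Δl = 1 − 3 = -2; l_i + l_f = 4.
Δm_l = -1.
E1 (Δl = ±1, |Δm_l| ≤ 1): not satisfied.
E2 (Δl = 0,±2, l_i+l_f ≥ 2, |Δm_l| ≤ 2): satisfied.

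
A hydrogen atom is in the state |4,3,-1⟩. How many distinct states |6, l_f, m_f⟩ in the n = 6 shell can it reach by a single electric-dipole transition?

E1 requires Δl = ±1, so l_f ∈ {2, 4}; with 0 ≤ l_f ≤ n_f−1 = 5, the allowed l_f values are {2, 4}.
For l_f = 2: m_f ∈ {m_i−1, m_i, m_i+1} ∩ [−2, 2] = {-2, -1, 0} → 3 states.
For l_f = 4: m_f ∈ {m_i−1, m_i, m_i+1} ∩ [−4, 4] = {-2, -1, 0} → 3 states.
Total: 6.

6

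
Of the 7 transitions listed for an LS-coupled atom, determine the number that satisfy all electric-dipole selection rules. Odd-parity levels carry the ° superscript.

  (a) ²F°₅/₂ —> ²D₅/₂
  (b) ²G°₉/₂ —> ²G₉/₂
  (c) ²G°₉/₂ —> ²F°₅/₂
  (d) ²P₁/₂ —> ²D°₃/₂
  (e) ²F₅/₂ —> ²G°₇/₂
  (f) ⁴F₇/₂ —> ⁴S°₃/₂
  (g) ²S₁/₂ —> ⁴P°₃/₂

(a) allowed
(b) allowed
(c) forbidden (parity, ΔJ fail)
(d) allowed
(e) allowed
(f) forbidden (ΔL, ΔJ fail)
(g) forbidden (ΔS fails)
Total allowed: 4 of 7.

4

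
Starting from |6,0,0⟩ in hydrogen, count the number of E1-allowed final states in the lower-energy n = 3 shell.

E1 requires Δl = ±1, so l_f ∈ {-1, 1}; with 0 ≤ l_f ≤ n_f−1 = 2, the allowed l_f values are {1}.
For l_f = 1: m_f ∈ {m_i−1, m_i, m_i+1} ∩ [−1, 1] = {-1, 0, 1} → 3 states.
Total: 3.

3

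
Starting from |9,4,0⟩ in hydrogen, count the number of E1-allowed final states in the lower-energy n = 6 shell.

6

E1 requires Δl = ±1, so l_f ∈ {3, 5}; with 0 ≤ l_f ≤ n_f−1 = 5, the allowed l_f values are {3, 5}.
For l_f = 3: m_f ∈ {m_i−1, m_i, m_i+1} ∩ [−3, 3] = {-1, 0, 1} → 3 states.
For l_f = 5: m_f ∈ {m_i−1, m_i, m_i+1} ∩ [−5, 5] = {-1, 0, 1} → 3 states.
Total: 6.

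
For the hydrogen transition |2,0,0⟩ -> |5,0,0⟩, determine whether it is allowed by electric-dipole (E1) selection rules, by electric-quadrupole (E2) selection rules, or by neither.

Δl = 0 − 0 = +0; l_i + l_f = 0.
Δm_l = +0.
E1 (Δl = ±1, |Δm_l| ≤ 1): not satisfied.
E2 (Δl = 0,±2, l_i+l_f ≥ 2, |Δm_l| ≤ 2): not satisfied.

neither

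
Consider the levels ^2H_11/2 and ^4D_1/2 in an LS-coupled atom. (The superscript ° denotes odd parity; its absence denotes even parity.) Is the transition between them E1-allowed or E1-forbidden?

forbidden

Reading off the term symbols: S 1/2→3/2, L 5→2, J 11/2→1/2, parity even→even.
Parity must change: even → even — violated.
ΔS = 0: S: 1/2 → 3/2 — violated.
ΔL = 0, ±1 (not L=0↔0): L: 5 → 2, ΔL = -3 — violated.
ΔJ = 0, ±1 (not J=0↔0): J: 11/2 → 1/2, ΔJ = -5 — violated.
Rule(s) violated: parity, ΔS, ΔL, ΔJ.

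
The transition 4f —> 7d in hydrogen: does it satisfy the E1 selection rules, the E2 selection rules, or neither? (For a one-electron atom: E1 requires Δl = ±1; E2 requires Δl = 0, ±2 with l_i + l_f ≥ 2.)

Δl = 2 − 3 = -1; l_i + l_f = 5.
E1 (Δl = ±1): satisfied.
E2 (Δl = 0,±2, l_i+l_f ≥ 2): not satisfied.

E1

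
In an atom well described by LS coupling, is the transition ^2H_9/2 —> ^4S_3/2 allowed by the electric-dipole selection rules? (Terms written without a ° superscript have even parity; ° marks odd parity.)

ΔL = 0, ±1 (not L=0↔0): L: 5 → 0, ΔL = -5 — fails.
ΔS = 0: S: 1/2 → 3/2 — fails.
ΔJ = 0, ±1 (not J=0↔0): J: 9/2 → 3/2, ΔJ = -3 — fails.
Parity must change: even → even — fails.
Rule(s) violated: parity, ΔS, ΔL, ΔJ.

forbidden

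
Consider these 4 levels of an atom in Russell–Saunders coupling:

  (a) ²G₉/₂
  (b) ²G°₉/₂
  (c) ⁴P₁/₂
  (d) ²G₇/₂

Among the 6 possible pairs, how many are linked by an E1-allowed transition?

2

(a)–(b): allowed.
(a)–(c): forbidden (parity, ΔS, ΔL, ΔJ).
(a)–(d): forbidden (parity).
(b)–(c): forbidden (ΔS, ΔL, ΔJ).
(b)–(d): allowed.
(c)–(d): forbidden (parity, ΔS, ΔL, ΔJ).
Allowed pairs: 2 of 6.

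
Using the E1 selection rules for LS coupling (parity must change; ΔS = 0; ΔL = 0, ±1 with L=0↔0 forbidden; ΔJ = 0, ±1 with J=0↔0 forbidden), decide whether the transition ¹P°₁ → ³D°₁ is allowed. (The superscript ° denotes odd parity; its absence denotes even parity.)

forbidden

Parity must change: odd → odd — fails.
ΔS = 0: S: 0 → 1 — fails.
ΔL = 0, ±1 (not L=0↔0): L: 1 → 2, ΔL = +1 — passes.
ΔJ = 0, ±1 (not J=0↔0): J: 1 → 1, ΔJ = +0 — passes.
Rule(s) violated: parity, ΔS.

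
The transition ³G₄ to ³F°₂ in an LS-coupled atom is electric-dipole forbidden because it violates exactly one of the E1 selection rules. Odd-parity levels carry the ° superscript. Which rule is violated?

the ΔJ = 0, ±1 rule

Reading off the term symbols: S 1→1, L 4→3, J 4→2, parity even→odd.
ΔL = 0, ±1 (not L=0↔0): L: 4 → 3, ΔL = -1 — ✓.
ΔS = 0: S: 1 → 1 — ✓.
Parity must change: even → odd — ✓.
ΔJ = 0, ±1 (not J=0↔0): J: 4 → 2, ΔJ = -2 — ✗.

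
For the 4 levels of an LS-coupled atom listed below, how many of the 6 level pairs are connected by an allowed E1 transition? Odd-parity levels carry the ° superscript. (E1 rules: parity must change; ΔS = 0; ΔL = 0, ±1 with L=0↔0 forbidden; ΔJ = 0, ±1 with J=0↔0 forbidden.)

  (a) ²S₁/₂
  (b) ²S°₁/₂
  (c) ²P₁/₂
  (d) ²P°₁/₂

(a)–(b): forbidden (ΔL).
(a)–(c): forbidden (parity).
(a)–(d): allowed.
(b)–(c): allowed.
(b)–(d): forbidden (parity).
(c)–(d): allowed.
Allowed pairs: 3 of 6.

3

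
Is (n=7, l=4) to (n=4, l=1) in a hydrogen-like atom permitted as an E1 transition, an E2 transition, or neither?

Δl = 1 − 4 = -3; l_i + l_f = 5.
E1 (Δl = ±1): not satisfied.
E2 (Δl = 0,±2, l_i+l_f ≥ 2): not satisfied.

neither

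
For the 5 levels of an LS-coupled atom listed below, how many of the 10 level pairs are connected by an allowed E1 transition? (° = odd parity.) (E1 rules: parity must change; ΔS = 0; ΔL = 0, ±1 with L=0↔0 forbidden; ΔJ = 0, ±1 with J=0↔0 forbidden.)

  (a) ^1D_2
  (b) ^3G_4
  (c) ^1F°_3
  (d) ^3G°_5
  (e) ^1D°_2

3

(a)–(b): forbidden (parity, ΔS, ΔL, ΔJ).
(a)–(c): allowed.
(a)–(d): forbidden (ΔS, ΔL, ΔJ).
(a)–(e): allowed.
(b)–(c): forbidden (ΔS).
(b)–(d): allowed.
(b)–(e): forbidden (ΔS, ΔL, ΔJ).
(c)–(d): forbidden (parity, ΔS, ΔJ).
(c)–(e): forbidden (parity).
(d)–(e): forbidden (parity, ΔS, ΔL, ΔJ).
Allowed pairs: 3 of 10.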